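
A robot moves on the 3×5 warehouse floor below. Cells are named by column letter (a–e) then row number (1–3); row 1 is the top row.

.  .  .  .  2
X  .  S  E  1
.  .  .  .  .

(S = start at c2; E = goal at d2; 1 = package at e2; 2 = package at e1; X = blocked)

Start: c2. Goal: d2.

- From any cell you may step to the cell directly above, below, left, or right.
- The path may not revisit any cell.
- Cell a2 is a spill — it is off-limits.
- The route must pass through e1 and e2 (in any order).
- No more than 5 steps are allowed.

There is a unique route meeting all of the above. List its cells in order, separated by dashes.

c2 - c1 - d1 - e1 - e2 - d2

The 5-move cap with required stops at e1, e2 leaves no slack for detours.
Route from c2: up 1 to c1, right 2 to e1, down 1 to e2, left 1 to d2 — 5 moves in all.
Check: all required cells visited; 5 ≤ 5 moves.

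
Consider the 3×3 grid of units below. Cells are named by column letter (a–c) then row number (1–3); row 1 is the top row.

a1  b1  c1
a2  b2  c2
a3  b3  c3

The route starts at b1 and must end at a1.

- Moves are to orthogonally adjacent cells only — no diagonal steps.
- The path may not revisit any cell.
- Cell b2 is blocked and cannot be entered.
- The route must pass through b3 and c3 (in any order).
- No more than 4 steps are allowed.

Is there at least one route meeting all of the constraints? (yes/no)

no

Even ignoring the no-revisit rule, getting from b1 to a1, taking the cheapest ordering b1 → c3 → b3 → a1 needs at least 3 + 1 + 3 = 7 moves (Manhattan distance per leg), which exceeds the 4-move limit.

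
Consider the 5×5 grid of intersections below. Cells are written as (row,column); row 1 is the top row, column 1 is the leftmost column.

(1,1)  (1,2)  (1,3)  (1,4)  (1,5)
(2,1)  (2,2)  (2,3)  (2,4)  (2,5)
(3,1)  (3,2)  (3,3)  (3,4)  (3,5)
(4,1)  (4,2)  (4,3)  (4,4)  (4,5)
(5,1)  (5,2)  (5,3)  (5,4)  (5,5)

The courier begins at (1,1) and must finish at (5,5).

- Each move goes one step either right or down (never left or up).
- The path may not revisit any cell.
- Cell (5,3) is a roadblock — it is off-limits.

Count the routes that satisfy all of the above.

A right/down-only route from (1,1) to (5,5) makes exactly 4 down-moves and 4 right-moves in some order.
With no other constraints that would be C(8,4) = 70 routes.
Subtract routes through each blocked cell (inclusion–exclusion for overlaps): − through (5,3): 15 → 55.
That gives 55 routes.

55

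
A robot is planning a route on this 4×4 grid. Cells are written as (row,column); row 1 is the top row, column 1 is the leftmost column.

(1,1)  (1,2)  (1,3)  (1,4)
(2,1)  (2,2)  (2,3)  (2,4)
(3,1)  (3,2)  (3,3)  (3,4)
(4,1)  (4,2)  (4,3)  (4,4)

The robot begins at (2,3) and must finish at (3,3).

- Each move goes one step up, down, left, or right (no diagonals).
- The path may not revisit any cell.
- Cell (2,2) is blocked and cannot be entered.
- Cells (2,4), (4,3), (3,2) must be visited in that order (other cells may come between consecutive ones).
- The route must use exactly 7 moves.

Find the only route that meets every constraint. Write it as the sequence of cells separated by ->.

The waypoints must appear in the order (2,4), (4,3), (3,2), with no cell reused.
Route from (2,3): right 1 to (2,4), down 2 to (4,4), left 2 to (4,2), up 1 to (3,2), right 1 to (3,3) — 7 moves in all.
Check: order respected ((2,4) at step 1, (4,3) at step 4, (3,2) at step 6); 7 moves as required.

(2,3) -> (2,4) -> (3,4) -> (4,4) -> (4,3) -> (4,2) -> (3,2) -> (3,3)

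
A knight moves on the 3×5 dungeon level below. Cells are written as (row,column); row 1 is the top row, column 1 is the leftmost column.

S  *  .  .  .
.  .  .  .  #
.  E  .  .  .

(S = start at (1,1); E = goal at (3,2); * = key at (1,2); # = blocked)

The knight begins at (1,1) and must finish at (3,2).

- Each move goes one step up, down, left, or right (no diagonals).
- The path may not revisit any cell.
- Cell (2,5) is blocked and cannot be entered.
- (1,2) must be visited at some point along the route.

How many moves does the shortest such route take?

Any route passes through (1,2) somewhere between (1,1) and (3,2). Summing Manhattan distances along the two legs ((1,1) → (1,2) → (3,2)) gives a lower bound of 1 + 2 = 3 moves.
A route of 3 moves achieves this: (1,1) → (1,2) → (2,2) → (3,2).
Since 3 matches the lower bound, it is optimal.

3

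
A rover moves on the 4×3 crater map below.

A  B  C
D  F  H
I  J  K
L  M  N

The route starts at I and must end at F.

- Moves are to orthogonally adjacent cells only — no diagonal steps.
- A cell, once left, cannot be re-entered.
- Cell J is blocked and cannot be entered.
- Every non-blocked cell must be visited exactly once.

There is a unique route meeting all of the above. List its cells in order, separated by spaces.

Need to visit all 11 open cells exactly once, starting at I and ending at F.
Route from I: down 1 to L, right 2 to N, up 3 to C, left 2 to A, down 1 to D, right 1 to F — 10 moves in all.
Check: all 11 open cells covered.

I L M N K H C B A D F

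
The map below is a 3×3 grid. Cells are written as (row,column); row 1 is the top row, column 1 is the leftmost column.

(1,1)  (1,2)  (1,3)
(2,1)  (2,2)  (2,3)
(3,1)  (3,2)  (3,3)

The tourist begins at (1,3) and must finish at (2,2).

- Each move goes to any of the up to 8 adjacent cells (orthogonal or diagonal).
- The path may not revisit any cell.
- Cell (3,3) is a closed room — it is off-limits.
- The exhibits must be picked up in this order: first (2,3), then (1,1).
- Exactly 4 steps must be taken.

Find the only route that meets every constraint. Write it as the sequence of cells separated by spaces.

The waypoints must appear in the order (2,3), (1,1), with no cell reused.
Route from (1,3): down to (2,3), up-left to (1,2), left to (1,1), down-right to (2,2) — 4 moves in all.
Check: order respected ((2,3) at step 1, (1,1) at step 3); 4 moves as required.

(1,3) (2,3) (1,2) (1,1) (2,2)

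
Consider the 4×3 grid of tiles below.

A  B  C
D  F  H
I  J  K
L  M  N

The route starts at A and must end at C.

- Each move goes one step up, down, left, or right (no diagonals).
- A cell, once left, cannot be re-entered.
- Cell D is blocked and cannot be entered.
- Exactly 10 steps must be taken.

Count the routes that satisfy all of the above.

1

Need simple routes of exactly 10 moves from A to C (Manhattan distance 2, so 4 moves are spent on a detour and 4 undoing it).
Enumerating: A B F J I L M N K H C.
That gives 1 route.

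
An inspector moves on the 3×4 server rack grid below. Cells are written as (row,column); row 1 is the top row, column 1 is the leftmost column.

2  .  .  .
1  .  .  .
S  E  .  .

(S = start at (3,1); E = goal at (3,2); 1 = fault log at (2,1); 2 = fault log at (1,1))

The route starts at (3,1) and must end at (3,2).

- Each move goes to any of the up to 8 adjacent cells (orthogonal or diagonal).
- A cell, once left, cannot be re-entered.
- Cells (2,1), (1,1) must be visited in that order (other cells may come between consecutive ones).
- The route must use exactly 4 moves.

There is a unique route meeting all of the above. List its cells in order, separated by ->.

The waypoints must appear in the order (2,1), (1,1), with no cell reused.
Route from (3,1): up 2 to (1,1), down-right 1 to (2,2), down 1 to (3,2) — 4 moves in all.
Check: order respected (1 at step 1, 2 at step 2); 4 moves as required.

(3,1) -> (2,1) -> (1,1) -> (2,2) -> (3,2)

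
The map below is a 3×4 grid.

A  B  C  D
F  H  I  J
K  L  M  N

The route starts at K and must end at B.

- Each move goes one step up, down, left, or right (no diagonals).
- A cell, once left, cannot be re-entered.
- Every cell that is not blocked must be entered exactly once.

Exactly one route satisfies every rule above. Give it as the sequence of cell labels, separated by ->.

K -> L -> M -> N -> J -> D -> C -> I -> H -> F -> A -> B

Need to visit all 12 open cells exactly once, starting at K and ending at B.
Route from K: 3× right (reaching N), 2× up (reaching D), left to C, down to I, 2× left (reaching F), up to A, right to B — 11 moves in all.
Check: all 12 open cells covered.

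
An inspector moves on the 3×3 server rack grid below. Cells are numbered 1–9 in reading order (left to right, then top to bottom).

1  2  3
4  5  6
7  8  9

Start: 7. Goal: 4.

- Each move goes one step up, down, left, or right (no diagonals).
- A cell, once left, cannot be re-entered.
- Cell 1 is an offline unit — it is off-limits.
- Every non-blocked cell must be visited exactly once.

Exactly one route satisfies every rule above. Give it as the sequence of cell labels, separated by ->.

Need to visit all 8 open cells exactly once, starting at 7 and ending at 4.
Cell 9 has only two open neighbours (6 and 8), so the path must pass straight through it: one of those is the cell it's entered from and the other is where it exits.
Route from 7: 2× right (reaching 9), 2× up (reaching 3), left to 2, down to 5, left to 4 — 7 moves in all.
Check: all 8 open cells covered.

7 -> 8 -> 9 -> 6 -> 3 -> 2 -> 5 -> 4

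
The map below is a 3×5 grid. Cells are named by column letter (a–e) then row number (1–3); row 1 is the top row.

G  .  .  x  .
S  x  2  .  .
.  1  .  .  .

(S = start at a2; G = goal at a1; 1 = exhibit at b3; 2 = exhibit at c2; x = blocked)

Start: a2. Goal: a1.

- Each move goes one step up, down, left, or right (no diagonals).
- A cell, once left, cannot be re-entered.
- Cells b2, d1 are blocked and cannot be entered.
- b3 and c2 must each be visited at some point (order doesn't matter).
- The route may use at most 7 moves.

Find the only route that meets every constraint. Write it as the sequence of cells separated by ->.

a2 -> a3 -> b3 -> c3 -> c2 -> c1 -> b1 -> a1

The 7-move cap with required stops at b3, c2 leaves no slack for detours.
Route from a2: down to a3, 2× right (reaching c3), 2× up (reaching c1), 2× left (reaching a1) — 7 moves in all.
Check: all required cells visited; 7 ≤ 7 moves.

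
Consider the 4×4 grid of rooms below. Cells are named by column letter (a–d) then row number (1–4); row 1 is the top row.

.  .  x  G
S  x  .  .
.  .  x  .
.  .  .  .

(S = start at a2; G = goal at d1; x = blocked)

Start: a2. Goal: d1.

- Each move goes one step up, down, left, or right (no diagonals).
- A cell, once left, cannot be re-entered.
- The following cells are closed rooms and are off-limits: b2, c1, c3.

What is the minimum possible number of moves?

The Manhattan distance from a2 to d1 is |2−1| + |1−4| = 4, so at least 4 moves are needed.
That bound ignores the blocked cells. Measuring each leg by the fewest moves that actually steer around them (a2→d1: 8) raises the lower bound to 8.
A route of 8 moves exists: a2 → a3 → a4 → b4 → c4 → d4 → d3 → d2 → d1.
Since 8 matches that lower bound, it is optimal.

8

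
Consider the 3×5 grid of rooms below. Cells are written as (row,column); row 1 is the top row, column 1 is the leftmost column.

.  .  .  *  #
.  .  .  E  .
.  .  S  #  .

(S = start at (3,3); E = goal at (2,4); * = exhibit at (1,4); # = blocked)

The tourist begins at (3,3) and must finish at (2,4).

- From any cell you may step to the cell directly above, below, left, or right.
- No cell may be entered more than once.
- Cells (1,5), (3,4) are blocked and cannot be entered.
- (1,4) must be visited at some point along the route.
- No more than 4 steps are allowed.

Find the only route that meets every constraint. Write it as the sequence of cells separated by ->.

Any route must reach (1,4) and still end at (2,4) within 4 moves, so the order of the required stops is forced.
Route from (3,3): 2× up (reaching (1,3)), right to (1,4), down to (2,4) — 4 moves in all.
Check: all required cells visited; 4 ≤ 4 moves.

(3,3) -> (2,3) -> (1,3) -> (1,4) -> (2,4)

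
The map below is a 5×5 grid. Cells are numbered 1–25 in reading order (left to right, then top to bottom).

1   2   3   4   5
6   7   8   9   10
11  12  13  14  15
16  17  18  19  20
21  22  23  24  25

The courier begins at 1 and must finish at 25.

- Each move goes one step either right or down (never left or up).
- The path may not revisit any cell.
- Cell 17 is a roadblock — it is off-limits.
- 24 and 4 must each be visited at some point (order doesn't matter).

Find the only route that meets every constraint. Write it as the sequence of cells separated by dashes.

Moves only go right or down, so the column and row indices never decrease.
Route from 1: 3× right (reaching 4), 4× down (reaching 24), right to 25 — 8 moves in all.
Check: all required cells visited.

1 - 2 - 3 - 4 - 9 - 14 - 19 - 24 - 25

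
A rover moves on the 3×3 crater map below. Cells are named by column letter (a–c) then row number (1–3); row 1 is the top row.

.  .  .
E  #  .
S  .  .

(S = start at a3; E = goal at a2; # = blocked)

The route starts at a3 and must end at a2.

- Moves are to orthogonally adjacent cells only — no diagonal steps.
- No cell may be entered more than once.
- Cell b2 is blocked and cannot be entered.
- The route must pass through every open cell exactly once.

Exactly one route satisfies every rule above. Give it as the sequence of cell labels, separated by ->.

Need to visit all 8 open cells exactly once, starting at a3 and ending at a2.
Cell c2 has only two open neighbours (c1 and c3), so the path must pass straight through it: one of those is the cell it's entered from and the other is where it exits.
Route from a3: right 2 to c3, up 2 to c1, left 2 to a1, down 1 to a2 — 7 moves in all.
Check: all 8 open cells covered.

a3 -> b3 -> c3 -> c2 -> c1 -> b1 -> a1 -> a2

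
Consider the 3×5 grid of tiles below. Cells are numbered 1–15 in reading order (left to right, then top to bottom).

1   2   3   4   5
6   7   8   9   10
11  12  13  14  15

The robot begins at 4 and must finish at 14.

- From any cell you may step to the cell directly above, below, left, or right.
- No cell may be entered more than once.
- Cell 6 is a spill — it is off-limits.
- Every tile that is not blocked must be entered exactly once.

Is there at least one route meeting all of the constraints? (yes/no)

Cell 1 has only one open neighbour but is neither the start nor the goal, so a Hamiltonian route would have to both enter and leave it through the same neighbour — impossible without revisiting.

no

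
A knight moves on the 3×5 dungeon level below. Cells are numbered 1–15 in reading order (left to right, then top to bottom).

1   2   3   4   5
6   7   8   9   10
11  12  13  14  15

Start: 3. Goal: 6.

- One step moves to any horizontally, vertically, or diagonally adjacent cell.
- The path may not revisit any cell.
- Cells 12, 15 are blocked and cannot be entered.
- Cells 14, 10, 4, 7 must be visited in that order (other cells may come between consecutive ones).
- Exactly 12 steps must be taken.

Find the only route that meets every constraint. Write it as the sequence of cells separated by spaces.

3 9 13 14 10 5 4 8 2 1 7 11 6

The waypoints must appear in the order 14, 10, 4, 7, with no cell reused.
Route from 3: down-right to 9, down-left to 13, right to 14, up-right to 10, up to 5, left to 4, down-left to 8, up-left to 2, left to 1, down-right to 7, down-left to 11, up to 6 — 12 moves in all.
Check: order respected (14 at step 3, 10 at step 4, 4 at step 6, 7 at step 10); 12 moves as required.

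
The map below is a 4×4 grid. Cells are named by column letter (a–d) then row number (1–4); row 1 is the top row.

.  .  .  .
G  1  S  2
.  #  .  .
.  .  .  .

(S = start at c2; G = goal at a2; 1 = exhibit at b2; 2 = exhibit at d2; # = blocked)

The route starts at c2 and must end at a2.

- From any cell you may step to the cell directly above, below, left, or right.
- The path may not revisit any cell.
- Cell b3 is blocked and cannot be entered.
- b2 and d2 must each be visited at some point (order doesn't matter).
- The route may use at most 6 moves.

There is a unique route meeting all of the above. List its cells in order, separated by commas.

Any route must reach b2 and d2 and still end at a2 within 6 moves, so the order of the required stops is forced.
Route from c2: right 1 to d2, up 1 to d1, left 2 to b1, down 1 to b2, left 1 to a2 — 6 moves in all.
Check: all required cells visited; 6 ≤ 6 moves.

c2, d2, d1, c1, b1, b2, a2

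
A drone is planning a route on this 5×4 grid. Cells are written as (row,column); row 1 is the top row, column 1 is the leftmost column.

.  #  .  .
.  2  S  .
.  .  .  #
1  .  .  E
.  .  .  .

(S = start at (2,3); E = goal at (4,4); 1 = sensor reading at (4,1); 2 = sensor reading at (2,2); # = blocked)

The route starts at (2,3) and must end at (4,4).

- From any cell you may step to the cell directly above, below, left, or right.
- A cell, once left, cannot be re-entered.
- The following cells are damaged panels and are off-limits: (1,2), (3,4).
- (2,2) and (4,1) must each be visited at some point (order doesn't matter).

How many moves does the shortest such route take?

7

Any route passes through (2,2) and (4,1) in some order between (2,3) and (4,4). Summing Manhattan distances along each leg and taking the cheapest ordering ((2,3) → (2,2) → (4,1) → (4,4)) gives a lower bound of 1 + 3 + 3 = 7 moves.
A route of 7 moves achieves this: (2,3) → (2,2) → (3,2) → (3,1) → (4,1) → (4,2) → (4,3) → (4,4).
Since 7 matches the lower bound, it is optimal.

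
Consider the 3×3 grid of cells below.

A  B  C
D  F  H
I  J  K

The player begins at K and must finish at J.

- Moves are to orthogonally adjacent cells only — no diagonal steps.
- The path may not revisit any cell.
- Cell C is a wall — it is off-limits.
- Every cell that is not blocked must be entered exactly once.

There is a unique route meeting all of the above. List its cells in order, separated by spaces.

K H F B A D I J

Need to visit all 8 open cells exactly once, starting at K and ending at J.
Cell A has only two open neighbours (D and B), so the path must pass straight through it: one of those is the cell it's entered from and the other is where it exits.
Route from K: up to H, left to F, up to B, left to A, 2× down (reaching I), right to J — 7 moves in all.
Check: all 8 open cells covered.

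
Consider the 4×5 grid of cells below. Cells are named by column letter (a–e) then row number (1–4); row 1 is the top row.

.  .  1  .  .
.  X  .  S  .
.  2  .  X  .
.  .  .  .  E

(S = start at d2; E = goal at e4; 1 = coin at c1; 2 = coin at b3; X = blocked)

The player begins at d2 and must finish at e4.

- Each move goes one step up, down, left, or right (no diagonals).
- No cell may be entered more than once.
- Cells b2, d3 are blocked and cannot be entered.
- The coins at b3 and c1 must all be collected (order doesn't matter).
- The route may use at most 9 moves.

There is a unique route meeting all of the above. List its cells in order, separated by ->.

The budget equals the shortest possible length, so every move has to be on a shortest route through the required cells.
Route from d2: up to d1, left to c1, 2× down (reaching c3), left to b3, down to b4, 3× right (reaching e4) — 9 moves in all.
Check: all required cells visited; 9 ≤ 9 moves.

d2 -> d1 -> c1 -> c2 -> c3 -> b3 -> b4 -> c4 -> d4 -> e4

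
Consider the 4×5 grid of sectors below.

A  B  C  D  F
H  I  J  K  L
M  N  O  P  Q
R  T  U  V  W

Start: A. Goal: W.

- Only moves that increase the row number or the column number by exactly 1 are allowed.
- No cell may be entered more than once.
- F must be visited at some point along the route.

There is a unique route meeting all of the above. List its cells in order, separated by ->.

Moves only go right or down, so the column and row indices never decrease.
Route from A: 4× right (reaching F), 3× down (reaching W) — 7 moves in all.
Check: all required cells visited.

A -> B -> C -> D -> F -> L -> Q -> W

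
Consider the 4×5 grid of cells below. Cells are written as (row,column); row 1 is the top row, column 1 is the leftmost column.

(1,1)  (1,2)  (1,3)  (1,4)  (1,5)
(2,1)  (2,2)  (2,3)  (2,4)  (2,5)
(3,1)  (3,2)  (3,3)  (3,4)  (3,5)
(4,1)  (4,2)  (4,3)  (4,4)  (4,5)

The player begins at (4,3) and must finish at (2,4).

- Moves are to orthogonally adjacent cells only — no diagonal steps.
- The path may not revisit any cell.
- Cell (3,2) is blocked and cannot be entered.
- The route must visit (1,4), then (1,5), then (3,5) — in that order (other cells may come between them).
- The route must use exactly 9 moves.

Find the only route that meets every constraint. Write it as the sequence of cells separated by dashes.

The waypoints must appear in the order (1,4), (1,5), (3,5), with no cell reused.
Route from (4,3): 3× up (reaching (1,3)), 2× right (reaching (1,5)), 2× down (reaching (3,5)), left to (3,4), up to (2,4) — 9 moves in all.
Check: order respected ((1,4) at step 4, (1,5) at step 5, (3,5) at step 7); 9 moves as required.

(4,3) - (3,3) - (2,3) - (1,3) - (1,4) - (1,5) - (2,5) - (3,5) - (3,4) - (2,4)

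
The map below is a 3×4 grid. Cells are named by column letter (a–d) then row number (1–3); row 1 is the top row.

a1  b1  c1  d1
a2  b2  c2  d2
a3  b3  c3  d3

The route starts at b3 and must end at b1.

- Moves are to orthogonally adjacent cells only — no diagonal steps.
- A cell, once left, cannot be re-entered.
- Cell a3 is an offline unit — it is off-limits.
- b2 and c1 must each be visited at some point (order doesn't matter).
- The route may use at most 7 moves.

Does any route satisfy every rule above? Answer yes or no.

One route that works: b3 → b2 → c2 → c1 → b1.

yes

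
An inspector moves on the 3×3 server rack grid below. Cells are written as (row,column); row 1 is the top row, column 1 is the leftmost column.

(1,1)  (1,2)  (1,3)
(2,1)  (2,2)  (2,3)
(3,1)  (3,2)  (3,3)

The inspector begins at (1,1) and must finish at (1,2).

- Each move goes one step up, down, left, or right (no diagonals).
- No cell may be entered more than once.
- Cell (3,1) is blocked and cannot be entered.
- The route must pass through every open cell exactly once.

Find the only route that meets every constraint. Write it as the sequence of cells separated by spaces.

Need to visit all 8 open cells exactly once, starting at (1,1) and ending at (1,2).
Cell (1,3) has only two open neighbours ((2,3) and (1,2)), so the path must pass straight through it: one of those is the cell it's entered from and the other is where it exits.
Route from (1,1): down to (2,1), right to (2,2), down to (3,2), right to (3,3), 2× up (reaching (1,3)), left to (1,2) — 7 moves in all.
Check: all 8 open cells covered.

(1,1) (2,1) (2,2) (3,2) (3,3) (2,3) (1,3) (1,2)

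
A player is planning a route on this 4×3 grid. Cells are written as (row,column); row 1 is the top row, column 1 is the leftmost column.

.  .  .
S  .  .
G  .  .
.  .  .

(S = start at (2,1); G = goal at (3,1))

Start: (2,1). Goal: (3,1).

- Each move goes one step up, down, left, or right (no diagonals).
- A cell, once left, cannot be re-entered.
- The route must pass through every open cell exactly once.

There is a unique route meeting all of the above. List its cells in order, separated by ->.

(2,1) -> (1,1) -> (1,2) -> (1,3) -> (2,3) -> (2,2) -> (3,2) -> (3,3) -> (4,3) -> (4,2) -> (4,1) -> (3,1)

Need to visit all 12 open cells exactly once, starting at (2,1) and ending at (3,1).
Route from (2,1): up 1 to (1,1), right 2 to (1,3), down 1 to (2,3), left 1 to (2,2), down 1 to (3,2), right 1 to (3,3), down 1 to (4,3), left 2 to (4,1), up 1 to (3,1) — 11 moves in all.
Check: all 12 open cells covered.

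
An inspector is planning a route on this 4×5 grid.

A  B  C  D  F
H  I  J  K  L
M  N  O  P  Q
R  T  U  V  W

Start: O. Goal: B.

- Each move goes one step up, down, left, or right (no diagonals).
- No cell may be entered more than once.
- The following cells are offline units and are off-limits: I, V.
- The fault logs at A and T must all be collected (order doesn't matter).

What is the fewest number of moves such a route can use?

7

Any route passes through A and T in some order between O and B. Summing Manhattan distances along each leg and taking the cheapest ordering (O → T → A → B) gives a lower bound of 2 + 4 + 1 = 7 moves.
A route of 7 moves achieves this: O → U → T → N → M → H → A → B.
Since 7 matches the lower bound, it is optimal.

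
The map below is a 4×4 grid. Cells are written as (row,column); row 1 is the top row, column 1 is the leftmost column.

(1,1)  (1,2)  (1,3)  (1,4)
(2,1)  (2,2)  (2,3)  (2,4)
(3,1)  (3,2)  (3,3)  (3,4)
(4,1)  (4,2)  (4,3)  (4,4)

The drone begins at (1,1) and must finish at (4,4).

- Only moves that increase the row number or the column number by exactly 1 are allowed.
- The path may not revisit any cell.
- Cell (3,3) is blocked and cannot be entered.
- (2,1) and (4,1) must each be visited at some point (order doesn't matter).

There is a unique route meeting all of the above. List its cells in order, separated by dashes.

(1,1) - (2,1) - (3,1) - (4,1) - (4,2) - (4,3) - (4,4)

Moves only go right or down, so the column and row indices never decrease.
Route from (1,1): down 3 to (4,1), right 3 to (4,4) — 6 moves in all.
Check: all required cells visited.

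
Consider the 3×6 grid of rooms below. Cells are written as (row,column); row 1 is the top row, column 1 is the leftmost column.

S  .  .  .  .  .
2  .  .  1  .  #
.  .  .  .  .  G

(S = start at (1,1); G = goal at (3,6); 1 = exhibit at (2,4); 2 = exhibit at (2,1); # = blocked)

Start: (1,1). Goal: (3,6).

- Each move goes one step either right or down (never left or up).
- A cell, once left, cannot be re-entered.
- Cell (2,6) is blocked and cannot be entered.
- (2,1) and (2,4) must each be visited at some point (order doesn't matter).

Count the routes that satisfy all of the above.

A right/down-only route from (1,1) to (3,6) makes exactly 2 down-moves and 5 right-moves in some order.
With no other constraints that would be C(7,2) = 21 routes.
A monotone route can only reach the required cells in the order (2,1), (2,4), so split there and multiply the segment counts (each segment already excludes blocked cells): (1,1)→(2,1): 1; (2,1)→(2,4): 1; (2,4)→(3,6): 2; product = 2.
That gives 2 routes.

2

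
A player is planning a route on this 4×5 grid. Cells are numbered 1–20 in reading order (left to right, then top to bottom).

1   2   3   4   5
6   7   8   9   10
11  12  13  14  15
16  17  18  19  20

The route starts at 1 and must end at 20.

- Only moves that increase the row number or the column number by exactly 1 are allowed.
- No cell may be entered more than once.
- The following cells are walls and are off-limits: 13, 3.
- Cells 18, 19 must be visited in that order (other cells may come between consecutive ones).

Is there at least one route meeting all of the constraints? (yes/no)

One route that works: 1 → 6 → 11 → 16 → 17 → 18 → 19 → 20.

yes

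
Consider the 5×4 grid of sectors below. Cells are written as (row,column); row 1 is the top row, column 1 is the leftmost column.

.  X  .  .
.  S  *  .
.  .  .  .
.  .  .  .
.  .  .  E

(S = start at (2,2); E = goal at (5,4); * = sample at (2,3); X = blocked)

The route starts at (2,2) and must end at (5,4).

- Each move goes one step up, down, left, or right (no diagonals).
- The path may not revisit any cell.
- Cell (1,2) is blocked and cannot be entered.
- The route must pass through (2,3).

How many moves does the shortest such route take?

5

Any route passes through (2,3) somewhere between (2,2) and (5,4). Summing Manhattan distances along the two legs ((2,2) → (2,3) → (5,4)) gives a lower bound of 1 + 4 = 5 moves.
A route of 5 moves achieves this: (2,2) → (2,3) → (3,3) → (4,3) → (5,3) → (5,4).
Since 5 matches the lower bound, it is optimal.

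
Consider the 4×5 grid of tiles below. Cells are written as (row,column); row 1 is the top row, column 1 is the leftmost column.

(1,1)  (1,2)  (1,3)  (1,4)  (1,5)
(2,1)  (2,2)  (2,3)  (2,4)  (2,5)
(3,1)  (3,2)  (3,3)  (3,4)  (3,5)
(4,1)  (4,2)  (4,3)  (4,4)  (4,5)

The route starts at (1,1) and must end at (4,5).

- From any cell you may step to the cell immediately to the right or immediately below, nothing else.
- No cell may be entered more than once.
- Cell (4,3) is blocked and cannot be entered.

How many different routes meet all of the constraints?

A right/down-only route from (1,1) to (4,5) makes exactly 3 down-moves and 4 right-moves in some order.
With no other constraints that would be C(7,3) = 35 routes.
Subtract routes through each blocked cell (inclusion–exclusion for overlaps): − through (4,3): 10 → 25.
That gives 25 routes.

25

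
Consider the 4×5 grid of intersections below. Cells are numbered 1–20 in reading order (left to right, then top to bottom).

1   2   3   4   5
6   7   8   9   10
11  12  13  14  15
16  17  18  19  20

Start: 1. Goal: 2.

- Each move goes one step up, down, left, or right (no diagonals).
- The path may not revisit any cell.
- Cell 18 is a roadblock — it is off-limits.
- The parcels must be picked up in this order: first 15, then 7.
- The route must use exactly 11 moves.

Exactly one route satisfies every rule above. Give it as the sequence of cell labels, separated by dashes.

The waypoints must appear in the order 15, 7, with no cell reused.
Route from 1: 2× down (reaching 11), 4× right (reaching 15), up to 10, 3× left (reaching 7), up to 2 — 11 moves in all.
Check: order respected (15 at step 6, 7 at step 10); 11 moves as required.

1 - 6 - 11 - 12 - 13 - 14 - 15 - 10 - 9 - 8 - 7 - 2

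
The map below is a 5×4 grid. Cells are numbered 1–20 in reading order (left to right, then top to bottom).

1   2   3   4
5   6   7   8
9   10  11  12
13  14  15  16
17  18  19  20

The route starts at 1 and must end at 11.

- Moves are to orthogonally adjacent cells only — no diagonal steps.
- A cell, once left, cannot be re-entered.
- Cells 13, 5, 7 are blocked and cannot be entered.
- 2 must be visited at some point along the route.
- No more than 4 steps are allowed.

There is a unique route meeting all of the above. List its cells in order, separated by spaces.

1 2 6 10 11

The 4-move cap with required stops at 2 leaves no slack for detours.
Route from 1: right to 2, 2× down (reaching 10), right to 11 — 4 moves in all.
Check: all required cells visited; 4 ≤ 4 moves.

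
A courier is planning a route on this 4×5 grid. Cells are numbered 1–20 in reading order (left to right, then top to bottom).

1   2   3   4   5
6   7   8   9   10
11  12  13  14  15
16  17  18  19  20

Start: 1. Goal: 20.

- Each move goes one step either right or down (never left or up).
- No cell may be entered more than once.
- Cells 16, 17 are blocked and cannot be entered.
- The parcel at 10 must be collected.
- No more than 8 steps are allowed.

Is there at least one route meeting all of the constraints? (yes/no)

One route that works: 1 → 6 → 7 → 8 → 9 → 10 → 15 → 20.

yes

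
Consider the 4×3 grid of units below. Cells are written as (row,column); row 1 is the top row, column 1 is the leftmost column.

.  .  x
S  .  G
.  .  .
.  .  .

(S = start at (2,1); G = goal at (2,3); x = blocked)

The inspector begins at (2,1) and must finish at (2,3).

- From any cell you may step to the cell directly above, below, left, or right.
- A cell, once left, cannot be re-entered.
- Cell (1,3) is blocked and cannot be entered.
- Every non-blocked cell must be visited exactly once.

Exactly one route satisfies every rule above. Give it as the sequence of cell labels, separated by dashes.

(2,1) - (1,1) - (1,2) - (2,2) - (3,2) - (3,1) - (4,1) - (4,2) - (4,3) - (3,3) - (2,3)

Need to visit all 11 open cells exactly once, starting at (2,1) and ending at (2,3).
Cell (1,1) has only two open neighbours ((2,1) and (1,2)), so the path must pass straight through it: one of those is the cell it's entered from and the other is where it exits.
Route from (2,1): up 1 to (1,1), right 1 to (1,2), down 2 to (3,2), left 1 to (3,1), down 1 to (4,1), right 2 to (4,3), up 2 to (2,3) — 10 moves in all.
Check: all 11 open cells covered.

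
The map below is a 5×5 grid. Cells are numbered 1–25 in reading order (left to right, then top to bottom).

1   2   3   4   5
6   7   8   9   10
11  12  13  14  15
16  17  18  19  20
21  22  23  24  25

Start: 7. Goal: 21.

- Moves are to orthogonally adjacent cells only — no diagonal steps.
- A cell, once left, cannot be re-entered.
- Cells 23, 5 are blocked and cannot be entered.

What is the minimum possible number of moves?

4

The Manhattan distance from 7 to 21 is |2−5| + |2−1| = 4, so at least 4 moves are needed.
A route of 4 moves achieves this: 7 → 12 → 17 → 22 → 21.
Since 4 matches the lower bound, it is optimal.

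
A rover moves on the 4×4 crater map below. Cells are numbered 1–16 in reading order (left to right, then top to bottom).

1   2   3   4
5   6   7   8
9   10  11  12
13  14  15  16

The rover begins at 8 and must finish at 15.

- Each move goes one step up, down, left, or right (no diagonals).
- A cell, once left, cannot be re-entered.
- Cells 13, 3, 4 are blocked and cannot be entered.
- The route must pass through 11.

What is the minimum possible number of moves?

3

Any route passes through 11 somewhere between 8 and 15. Summing Manhattan distances along the two legs (8 → 11 → 15) gives a lower bound of 2 + 1 = 3 moves.
A route of 3 moves achieves this: 8 → 12 → 11 → 15.
Since 3 matches the lower bound, it is optimal.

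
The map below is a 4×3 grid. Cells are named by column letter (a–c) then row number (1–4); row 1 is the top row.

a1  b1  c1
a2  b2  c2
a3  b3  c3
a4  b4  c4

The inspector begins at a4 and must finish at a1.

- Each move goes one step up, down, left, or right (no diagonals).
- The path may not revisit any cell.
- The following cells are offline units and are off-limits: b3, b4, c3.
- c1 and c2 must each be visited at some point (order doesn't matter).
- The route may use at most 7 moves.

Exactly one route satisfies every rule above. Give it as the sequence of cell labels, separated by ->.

a4 -> a3 -> a2 -> b2 -> c2 -> c1 -> b1 -> a1

Any route must reach c1 and c2 and still end at a1 within 7 moves, so the order of the required stops is forced.
Route from a4: 2× up (reaching a2), 2× right (reaching c2), up to c1, 2× left (reaching a1) — 7 moves in all.
Check: all required cells visited; 7 ≤ 7 moves.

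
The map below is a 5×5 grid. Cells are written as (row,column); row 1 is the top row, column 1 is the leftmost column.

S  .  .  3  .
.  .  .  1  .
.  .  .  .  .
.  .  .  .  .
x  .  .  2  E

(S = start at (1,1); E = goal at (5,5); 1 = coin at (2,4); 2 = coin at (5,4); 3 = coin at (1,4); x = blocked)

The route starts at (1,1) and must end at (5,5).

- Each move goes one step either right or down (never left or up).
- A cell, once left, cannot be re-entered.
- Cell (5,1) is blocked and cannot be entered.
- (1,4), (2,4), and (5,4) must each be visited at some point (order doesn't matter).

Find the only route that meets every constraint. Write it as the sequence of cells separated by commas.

(1,1), (1,2), (1,3), (1,4), (2,4), (3,4), (4,4), (5,4), (5,5)

Moves only go right or down, so the column and row indices never decrease.
Route from (1,1): 3× right (reaching (1,4)), 4× down (reaching (5,4)), right to (5,5) — 8 moves in all.
Check: all required cells visited.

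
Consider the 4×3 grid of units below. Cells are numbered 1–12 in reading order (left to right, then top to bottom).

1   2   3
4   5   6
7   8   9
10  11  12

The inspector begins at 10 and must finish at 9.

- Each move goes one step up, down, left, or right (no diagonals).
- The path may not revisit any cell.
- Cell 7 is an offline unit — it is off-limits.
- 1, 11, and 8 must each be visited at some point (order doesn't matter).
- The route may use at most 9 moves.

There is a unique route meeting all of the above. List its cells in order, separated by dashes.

The 9-move cap with required stops at 1, 11, 8 leaves no slack for detours.
Route from 10: right 1 to 11, up 2 to 5, left 1 to 4, up 1 to 1, right 2 to 3, down 2 to 9 — 9 moves in all.
Check: all required cells visited; 9 ≤ 9 moves.

10 - 11 - 8 - 5 - 4 - 1 - 2 - 3 - 6 - 9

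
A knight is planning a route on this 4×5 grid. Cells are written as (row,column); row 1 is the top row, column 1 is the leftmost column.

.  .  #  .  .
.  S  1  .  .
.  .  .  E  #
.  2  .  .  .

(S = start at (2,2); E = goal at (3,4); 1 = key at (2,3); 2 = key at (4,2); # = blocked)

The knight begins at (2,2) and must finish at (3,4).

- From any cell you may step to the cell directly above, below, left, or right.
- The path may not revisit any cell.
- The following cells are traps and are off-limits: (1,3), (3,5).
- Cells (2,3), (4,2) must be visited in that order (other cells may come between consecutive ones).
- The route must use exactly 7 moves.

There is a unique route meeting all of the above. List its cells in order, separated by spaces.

The waypoints must appear in the order (2,3), (4,2), with no cell reused.
Route from (2,2): right to (2,3), down to (3,3), left to (3,2), down to (4,2), 2× right (reaching (4,4)), up to (3,4) — 7 moves in all.
Check: order respected (1 at step 1, 2 at step 4); 7 moves as required.

(2,2) (2,3) (3,3) (3,2) (4,2) (4,3) (4,4) (3,4)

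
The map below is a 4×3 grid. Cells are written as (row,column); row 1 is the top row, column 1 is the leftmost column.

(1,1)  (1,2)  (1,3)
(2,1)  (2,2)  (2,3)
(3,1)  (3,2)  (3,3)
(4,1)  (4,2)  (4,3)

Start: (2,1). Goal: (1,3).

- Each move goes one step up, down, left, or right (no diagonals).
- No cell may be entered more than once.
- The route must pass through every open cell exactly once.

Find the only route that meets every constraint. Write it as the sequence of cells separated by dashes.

Need to visit all 12 open cells exactly once, starting at (2,1) and ending at (1,3).
Route from (2,1): up to (1,1), right to (1,2), 2× down (reaching (3,2)), left to (3,1), down to (4,1), 2× right (reaching (4,3)), 3× up (reaching (1,3)) — 11 moves in all.
Check: all 12 open cells covered.

(2,1) - (1,1) - (1,2) - (2,2) - (3,2) - (3,1) - (4,1) - (4,2) - (4,3) - (3,3) - (2,3) - (1,3)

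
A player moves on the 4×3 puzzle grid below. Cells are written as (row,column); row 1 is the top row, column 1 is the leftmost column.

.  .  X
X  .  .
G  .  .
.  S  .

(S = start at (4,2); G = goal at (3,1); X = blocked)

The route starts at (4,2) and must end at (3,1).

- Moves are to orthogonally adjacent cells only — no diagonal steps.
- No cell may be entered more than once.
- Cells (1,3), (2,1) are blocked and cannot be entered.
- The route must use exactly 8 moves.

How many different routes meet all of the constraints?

0

Need simple routes of exactly 8 moves from (4,2) to (3,1) (Manhattan distance 2, so 3 moves are spent on a detour and 3 undoing it).
No route satisfies every constraint, so the count is 0.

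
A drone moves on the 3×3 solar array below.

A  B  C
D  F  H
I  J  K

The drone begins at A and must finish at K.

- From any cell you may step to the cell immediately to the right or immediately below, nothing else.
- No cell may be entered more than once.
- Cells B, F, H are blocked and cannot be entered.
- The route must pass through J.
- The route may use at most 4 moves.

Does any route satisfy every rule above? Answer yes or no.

yes

One route that works: A → D → I → J → K.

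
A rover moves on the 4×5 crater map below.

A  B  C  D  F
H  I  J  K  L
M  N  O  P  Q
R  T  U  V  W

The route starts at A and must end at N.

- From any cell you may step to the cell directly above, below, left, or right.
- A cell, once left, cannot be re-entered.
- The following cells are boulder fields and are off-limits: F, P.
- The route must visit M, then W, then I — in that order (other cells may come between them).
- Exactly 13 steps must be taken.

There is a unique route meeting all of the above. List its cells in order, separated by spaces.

The waypoints must appear in the order M, W, I, with no cell reused.
Route from A: 3× down (reaching R), 4× right (reaching W), 2× up (reaching L), 3× left (reaching I), down to N — 13 moves in all.
Check: order respected (M at step 2, W at step 7, I at step 12); 13 moves as required.

A H M R T U V W Q L K J I N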